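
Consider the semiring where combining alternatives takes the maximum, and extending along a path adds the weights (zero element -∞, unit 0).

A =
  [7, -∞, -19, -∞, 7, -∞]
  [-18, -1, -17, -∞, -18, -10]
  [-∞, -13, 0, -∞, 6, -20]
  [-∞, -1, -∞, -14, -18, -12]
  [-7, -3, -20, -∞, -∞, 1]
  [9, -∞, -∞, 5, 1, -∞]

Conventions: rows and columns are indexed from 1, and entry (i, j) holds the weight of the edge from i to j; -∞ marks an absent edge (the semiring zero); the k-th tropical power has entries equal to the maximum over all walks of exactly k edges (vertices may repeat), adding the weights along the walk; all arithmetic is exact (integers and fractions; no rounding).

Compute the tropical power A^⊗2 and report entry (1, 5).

A^⊗2:
  [14, 4, -12, -∞, 14, 8]
  [-1, -2, -17, -5, -9, -11]
  [-1, 3, 0, -15, 6, 7]
  [-3, -2, -18, -7, -11, -11]
  [10, -4, -20, 6, 2, -13]
  [16, 4, -10, -9, 16, 2]
Key observation: the optimum is the walk 1->1->5, with weight 7 + 7 = 14.
Optimal value attained by: walk 1->1->5.
Answer: (A^⊗2)[1][5] = 14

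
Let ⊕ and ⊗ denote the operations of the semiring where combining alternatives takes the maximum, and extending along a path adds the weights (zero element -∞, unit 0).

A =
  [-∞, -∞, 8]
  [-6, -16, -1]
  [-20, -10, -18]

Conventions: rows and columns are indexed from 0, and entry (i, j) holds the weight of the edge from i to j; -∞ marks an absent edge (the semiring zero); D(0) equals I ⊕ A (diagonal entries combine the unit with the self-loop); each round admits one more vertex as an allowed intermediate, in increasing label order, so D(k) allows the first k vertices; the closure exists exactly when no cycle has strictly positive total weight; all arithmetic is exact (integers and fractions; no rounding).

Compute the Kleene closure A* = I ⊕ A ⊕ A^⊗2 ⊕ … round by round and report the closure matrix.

D(0):
  [0, -∞, 8]
  [-6, 0, -1]
  [-20, -10, 0]
D(1):
  [0, -∞, 8]
  [-6, 0, 2]
  [-20, -10, 0]
D(2):
  [0, -∞, 8]
  [-6, 0, 2]
  [-16, -10, 0]
D(3):
  [0, -2, 8]
  [-6, 0, 2]
  [-16, -10, 0]
Answer: A* = [[0, -2, 8], [-6, 0, 2], [-16, -10, 0]]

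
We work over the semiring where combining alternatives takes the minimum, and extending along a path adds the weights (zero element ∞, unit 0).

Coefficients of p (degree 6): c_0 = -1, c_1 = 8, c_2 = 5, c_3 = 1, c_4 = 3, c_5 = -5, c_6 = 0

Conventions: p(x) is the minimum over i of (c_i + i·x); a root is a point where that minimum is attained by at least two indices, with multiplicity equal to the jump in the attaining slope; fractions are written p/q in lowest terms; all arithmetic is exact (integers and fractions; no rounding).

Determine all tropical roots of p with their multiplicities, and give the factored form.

hull edge (i=0, c=-1) to (i=5, c=-5): slope -4/5, span 5
hull edge (i=5, c=-5) to (i=6, c=0): slope 5, span 1
Factored form: p(x) = 0 ⊗ (x ⊕ (-5)) ⊗ (x ⊕ 4/5) ⊗ (x ⊕ 4/5) ⊗ (x ⊕ 4/5) ⊗ (x ⊕ 4/5) ⊗ (x ⊕ 4/5)
Answer: roots = -5 (mult 1), 4/5 (mult 5)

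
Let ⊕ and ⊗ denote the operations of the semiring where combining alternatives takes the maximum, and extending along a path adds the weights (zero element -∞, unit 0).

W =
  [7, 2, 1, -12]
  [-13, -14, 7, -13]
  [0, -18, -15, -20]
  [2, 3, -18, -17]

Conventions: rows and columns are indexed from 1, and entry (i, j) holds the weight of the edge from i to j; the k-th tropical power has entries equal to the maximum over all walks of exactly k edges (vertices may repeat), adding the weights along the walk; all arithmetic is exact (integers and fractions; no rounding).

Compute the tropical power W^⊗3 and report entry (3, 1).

W^⊗2:
  [14, 9, 9, -5]
  [7, -10, -7, -13]
  [7, 2, 1, -12]
  [9, 4, 10, -10]
W^⊗3:
  [21, 16, 16, 2]
  [14, 9, 8, -5]
  [14, 9, 9, -5]
  [16, 11, 11, -3]
Key observation: the optimum is the walk 3->1->1->1, with weight 0 + 7 + 7 = 14.
Optimal value attained by: walk 3->1->1->1.
Answer: (W^⊗3)[3][1] = 14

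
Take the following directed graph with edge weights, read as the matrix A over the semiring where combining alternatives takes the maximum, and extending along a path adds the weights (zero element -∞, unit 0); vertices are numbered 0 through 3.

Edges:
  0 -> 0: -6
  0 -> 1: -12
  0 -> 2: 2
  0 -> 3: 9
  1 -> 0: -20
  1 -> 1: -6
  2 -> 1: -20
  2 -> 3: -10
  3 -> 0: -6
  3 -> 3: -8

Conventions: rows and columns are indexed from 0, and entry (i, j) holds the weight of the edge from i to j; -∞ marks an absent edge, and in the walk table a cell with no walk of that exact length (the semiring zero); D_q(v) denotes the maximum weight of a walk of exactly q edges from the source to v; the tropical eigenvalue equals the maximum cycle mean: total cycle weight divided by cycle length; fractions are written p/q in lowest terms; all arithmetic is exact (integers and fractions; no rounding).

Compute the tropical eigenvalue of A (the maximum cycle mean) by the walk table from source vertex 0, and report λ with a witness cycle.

q=0: [0, -∞, -∞, -∞]
q=1: [-6, -12, 2, 9]
q=2: [3, -18, -4, 3]
q=3: [-3, -9, 5, 12]
q=4: [6, -15, -1, 6]
Optimal cycle mean attained by: cycle 0->3->0, total 9 + (-6), length 2.
Answer: λ = 3/2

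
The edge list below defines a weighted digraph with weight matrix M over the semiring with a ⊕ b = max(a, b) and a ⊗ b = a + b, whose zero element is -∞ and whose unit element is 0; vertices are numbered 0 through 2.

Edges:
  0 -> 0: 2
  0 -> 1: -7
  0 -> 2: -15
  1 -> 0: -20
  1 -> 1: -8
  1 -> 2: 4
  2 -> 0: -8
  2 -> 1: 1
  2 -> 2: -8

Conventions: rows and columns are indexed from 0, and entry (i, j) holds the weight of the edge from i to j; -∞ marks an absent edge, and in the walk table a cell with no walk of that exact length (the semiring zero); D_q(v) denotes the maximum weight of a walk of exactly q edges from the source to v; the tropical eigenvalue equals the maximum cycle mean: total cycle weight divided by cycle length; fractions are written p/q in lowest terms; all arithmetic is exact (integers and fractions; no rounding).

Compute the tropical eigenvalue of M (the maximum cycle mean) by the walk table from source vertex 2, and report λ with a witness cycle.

q=0: [-∞, -∞, 0]
q=1: [-8, 1, -8]
q=2: [-6, -7, 5]
q=3: [-3, 6, -3]
Optimal cycle mean attained by: cycle 1->2->1, total 4 + 1, length 2.
Answer: λ = 5/2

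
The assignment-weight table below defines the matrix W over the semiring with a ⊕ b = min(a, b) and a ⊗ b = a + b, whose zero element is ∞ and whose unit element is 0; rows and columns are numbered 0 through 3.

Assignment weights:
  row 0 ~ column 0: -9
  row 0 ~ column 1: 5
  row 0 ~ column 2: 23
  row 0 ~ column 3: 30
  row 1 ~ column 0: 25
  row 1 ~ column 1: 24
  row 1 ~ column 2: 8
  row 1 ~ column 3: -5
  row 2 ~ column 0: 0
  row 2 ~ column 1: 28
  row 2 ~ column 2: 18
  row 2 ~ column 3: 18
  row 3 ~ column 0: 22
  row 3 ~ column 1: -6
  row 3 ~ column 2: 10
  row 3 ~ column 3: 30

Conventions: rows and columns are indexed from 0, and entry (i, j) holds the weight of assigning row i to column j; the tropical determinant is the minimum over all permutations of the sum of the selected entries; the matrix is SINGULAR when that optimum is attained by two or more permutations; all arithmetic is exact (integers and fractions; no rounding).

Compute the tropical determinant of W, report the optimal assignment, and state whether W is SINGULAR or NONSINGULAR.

σ = (0, 1, 2, 3): (-9) + 24 + 18 + 30 = 63
σ = (0, 1, 3, 2): (-9) + 24 + 18 + 10 = 43
σ = (0, 2, 1, 3): (-9) + 8 + 28 + 30 = 57
σ = (0, 2, 3, 1): (-9) + 8 + 18 + (-6) = 11
σ = (0, 3, 1, 2): (-9) + (-5) + 28 + 10 = 24
σ = (0, 3, 2, 1): (-9) + (-5) + 18 + (-6) = -2
σ = (1, 0, 2, 3): 5 + 25 + 18 + 30 = 78
σ = (1, 0, 3, 2): 5 + 25 + 18 + 10 = 58
σ = (1, 2, 0, 3): 5 + 8 + 0 + 30 = 43
σ = (1, 2, 3, 0): 5 + 8 + 18 + 22 = 53
σ = (1, 3, 0, 2): 5 + (-5) + 0 + 10 = 10
σ = (1, 3, 2, 0): 5 + (-5) + 18 + 22 = 40
σ = (2, 0, 1, 3): 23 + 25 + 28 + 30 = 106
σ = (2, 0, 3, 1): 23 + 25 + 18 + (-6) = 60
σ = (2, 1, 0, 3): 23 + 24 + 0 + 30 = 77
σ = (2, 1, 3, 0): 23 + 24 + 18 + 22 = 87
σ = (2, 3, 0, 1): 23 + (-5) + 0 + (-6) = 12
σ = (2, 3, 1, 0): 23 + (-5) + 28 + 22 = 68
σ = (3, 0, 1, 2): 30 + 25 + 28 + 10 = 93
σ = (3, 0, 2, 1): 30 + 25 + 18 + (-6) = 67
σ = (3, 1, 0, 2): 30 + 24 + 0 + 10 = 64
σ = (3, 1, 2, 0): 30 + 24 + 18 + 22 = 94
σ = (3, 2, 0, 1): 30 + 8 + 0 + (-6) = 32
σ = (3, 2, 1, 0): 30 + 8 + 28 + 22 = 88
Optimal value attained by: σ = (0, 3, 2, 1).
Answer: det⊕(W) = -2; verdict: NONSINGULAR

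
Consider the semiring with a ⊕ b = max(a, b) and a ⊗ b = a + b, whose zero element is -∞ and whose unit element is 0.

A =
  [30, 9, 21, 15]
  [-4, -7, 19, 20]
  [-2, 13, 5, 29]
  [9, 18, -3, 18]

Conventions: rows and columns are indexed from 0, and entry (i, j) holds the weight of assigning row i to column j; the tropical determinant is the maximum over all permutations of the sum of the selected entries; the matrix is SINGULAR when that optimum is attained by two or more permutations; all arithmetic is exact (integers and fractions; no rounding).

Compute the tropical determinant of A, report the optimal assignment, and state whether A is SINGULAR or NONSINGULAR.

σ = (0, 1, 2, 3): 30 + (-7) + 5 + 18 = 46
σ = (0, 1, 3, 2): 30 + (-7) + 29 + (-3) = 49
σ = (0, 2, 1, 3): 30 + 19 + 13 + 18 = 80
σ = (0, 2, 3, 1): 30 + 19 + 29 + 18 = 96
σ = (0, 3, 1, 2): 30 + 20 + 13 + (-3) = 60
σ = (0, 3, 2, 1): 30 + 20 + 5 + 18 = 73
σ = (1, 0, 2, 3): 9 + (-4) + 5 + 18 = 28
σ = (1, 0, 3, 2): 9 + (-4) + 29 + (-3) = 31
σ = (1, 2, 0, 3): 9 + 19 + (-2) + 18 = 44
σ = (1, 2, 3, 0): 9 + 19 + 29 + 9 = 66
σ = (1, 3, 0, 2): 9 + 20 + (-2) + (-3) = 24
σ = (1, 3, 2, 0): 9 + 20 + 5 + 9 = 43
σ = (2, 0, 1, 3): 21 + (-4) + 13 + 18 = 48
σ = (2, 0, 3, 1): 21 + (-4) + 29 + 18 = 64
σ = (2, 1, 0, 3): 21 + (-7) + (-2) + 18 = 30
σ = (2, 1, 3, 0): 21 + (-7) + 29 + 9 = 52
σ = (2, 3, 0, 1): 21 + 20 + (-2) + 18 = 57
σ = (2, 3, 1, 0): 21 + 20 + 13 + 9 = 63
σ = (3, 0, 1, 2): 15 + (-4) + 13 + (-3) = 21
σ = (3, 0, 2, 1): 15 + (-4) + 5 + 18 = 34
σ = (3, 1, 0, 2): 15 + (-7) + (-2) + (-3) = 3
σ = (3, 1, 2, 0): 15 + (-7) + 5 + 9 = 22
σ = (3, 2, 0, 1): 15 + 19 + (-2) + 18 = 50
σ = (3, 2, 1, 0): 15 + 19 + 13 + 9 = 56
Optimal value attained by: σ = (0, 2, 3, 1).
Answer: det⊕(A) = 96; verdict: NONSINGULAR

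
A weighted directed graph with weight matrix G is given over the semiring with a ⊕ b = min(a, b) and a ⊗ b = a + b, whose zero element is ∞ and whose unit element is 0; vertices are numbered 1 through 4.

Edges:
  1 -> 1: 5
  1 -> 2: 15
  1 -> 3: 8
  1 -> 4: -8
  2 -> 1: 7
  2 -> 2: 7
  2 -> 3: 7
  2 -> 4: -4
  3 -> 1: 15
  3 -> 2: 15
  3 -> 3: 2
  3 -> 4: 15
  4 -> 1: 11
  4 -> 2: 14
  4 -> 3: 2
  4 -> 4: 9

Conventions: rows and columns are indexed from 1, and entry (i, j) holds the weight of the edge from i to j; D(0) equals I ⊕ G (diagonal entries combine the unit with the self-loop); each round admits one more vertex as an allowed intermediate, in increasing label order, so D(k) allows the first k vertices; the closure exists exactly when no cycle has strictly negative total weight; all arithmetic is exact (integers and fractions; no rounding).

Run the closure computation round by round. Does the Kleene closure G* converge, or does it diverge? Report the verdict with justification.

D(0):
  [0, 15, 8, -8]
  [7, 0, 7, -4]
  [15, 15, 0, 15]
  [11, 14, 2, 0]
D(1):
  [0, 15, 8, -8]
  [7, 0, 7, -4]
  [15, 15, 0, 7]
  [11, 14, 2, 0]
D(2):
  [0, 15, 8, -8]
  [7, 0, 7, -4]
  [15, 15, 0, 7]
  [11, 14, 2, 0]
D(3):
  [0, 15, 8, -8]
  [7, 0, 7, -4]
  [15, 15, 0, 7]
  [11, 14, 2, 0]
D(4):
  [0, 6, -6, -8]
  [7, 0, -2, -4]
  [15, 15, 0, 7]
  [11, 14, 2, 0]
Key observation: every diagonal entry stays at the unit through all rounds, so no improving cycle exists.
Answer: CONVERGES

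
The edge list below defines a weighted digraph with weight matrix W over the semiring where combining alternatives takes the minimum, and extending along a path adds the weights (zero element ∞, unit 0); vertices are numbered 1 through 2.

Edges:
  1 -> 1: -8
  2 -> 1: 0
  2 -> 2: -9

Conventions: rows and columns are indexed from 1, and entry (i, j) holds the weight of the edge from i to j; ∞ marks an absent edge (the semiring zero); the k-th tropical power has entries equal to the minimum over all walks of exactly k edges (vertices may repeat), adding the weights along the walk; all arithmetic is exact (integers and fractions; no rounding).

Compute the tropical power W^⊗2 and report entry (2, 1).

W^⊗2:
  [-16, ∞]
  [-9, -18]
Key observation: the optimum is the walk 2->2->1, with weight (-9) + 0 = -9.
Optimal value attained by: walk 2->2->1.
Answer: (W^⊗2)[2][1] = -9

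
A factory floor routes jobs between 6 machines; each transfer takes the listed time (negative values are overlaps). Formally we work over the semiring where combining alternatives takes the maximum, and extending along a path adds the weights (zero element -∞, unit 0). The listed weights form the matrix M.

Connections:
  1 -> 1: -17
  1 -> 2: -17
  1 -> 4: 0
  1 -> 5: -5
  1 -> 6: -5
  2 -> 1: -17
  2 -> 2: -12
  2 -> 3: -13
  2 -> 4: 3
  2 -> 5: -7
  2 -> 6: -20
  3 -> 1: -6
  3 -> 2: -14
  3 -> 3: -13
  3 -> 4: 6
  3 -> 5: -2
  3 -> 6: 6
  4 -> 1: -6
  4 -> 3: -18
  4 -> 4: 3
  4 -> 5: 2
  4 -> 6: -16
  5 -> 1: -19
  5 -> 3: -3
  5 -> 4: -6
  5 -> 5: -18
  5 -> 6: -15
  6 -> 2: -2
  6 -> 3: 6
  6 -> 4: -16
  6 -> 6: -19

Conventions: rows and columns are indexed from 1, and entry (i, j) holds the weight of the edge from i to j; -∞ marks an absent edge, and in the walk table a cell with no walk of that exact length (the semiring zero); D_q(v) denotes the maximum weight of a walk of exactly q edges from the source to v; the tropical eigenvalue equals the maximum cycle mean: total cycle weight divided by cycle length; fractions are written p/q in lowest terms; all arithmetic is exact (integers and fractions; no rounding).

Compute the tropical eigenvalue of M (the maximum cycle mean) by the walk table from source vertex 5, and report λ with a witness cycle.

q=0: [-∞, -∞, -∞, -∞, 0, -∞]
q=1: [-19, -∞, -3, -6, -18, -15]
q=2: [-9, -17, -9, 3, -4, 3]
q=3: [-3, 1, 9, 6, 5, -3]
q=4: [3, -5, 3, 15, 8, 15]
q=5: [9, 13, 21, 18, 17, 9]
q=6: [15, 7, 15, 27, 20, 27]
Optimal cycle mean attained by: cycle 3->6->3, total 6 + 6, length 2.
Answer: λ = 6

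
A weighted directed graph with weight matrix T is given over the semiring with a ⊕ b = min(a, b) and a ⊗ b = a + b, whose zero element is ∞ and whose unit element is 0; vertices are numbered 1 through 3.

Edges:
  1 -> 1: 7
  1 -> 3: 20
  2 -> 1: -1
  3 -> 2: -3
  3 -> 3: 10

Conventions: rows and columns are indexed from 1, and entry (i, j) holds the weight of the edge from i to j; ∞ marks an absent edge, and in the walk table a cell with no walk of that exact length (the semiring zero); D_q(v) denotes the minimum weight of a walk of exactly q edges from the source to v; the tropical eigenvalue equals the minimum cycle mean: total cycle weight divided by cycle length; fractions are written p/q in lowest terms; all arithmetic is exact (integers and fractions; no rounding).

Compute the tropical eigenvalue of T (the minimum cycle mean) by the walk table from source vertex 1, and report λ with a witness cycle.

q=0: [0, ∞, ∞]
q=1: [7, ∞, 20]
q=2: [14, 17, 27]
q=3: [16, 24, 34]
Optimal cycle mean attained by: cycle 1->3->2->1, total 20 + (-3) + (-1), length 3.
Answer: λ = 16/3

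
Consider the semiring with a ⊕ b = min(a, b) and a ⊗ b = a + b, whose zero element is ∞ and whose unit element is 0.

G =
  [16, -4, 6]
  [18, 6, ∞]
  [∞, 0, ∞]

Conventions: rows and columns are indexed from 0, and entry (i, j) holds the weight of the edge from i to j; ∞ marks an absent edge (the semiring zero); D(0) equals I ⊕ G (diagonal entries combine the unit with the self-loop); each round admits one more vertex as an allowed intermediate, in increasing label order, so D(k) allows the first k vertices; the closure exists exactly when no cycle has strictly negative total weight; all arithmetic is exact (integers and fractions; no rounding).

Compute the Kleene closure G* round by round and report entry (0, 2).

D(0):
  [0, -4, 6]
  [18, 0, ∞]
  [∞, 0, 0]
D(1):
  [0, -4, 6]
  [18, 0, 24]
  [∞, 0, 0]
D(2):
  [0, -4, 6]
  [18, 0, 24]
  [18, 0, 0]
D(3):
  [0, -4, 6]
  [18, 0, 24]
  [18, 0, 0]
Answer: G*[0][2] = 6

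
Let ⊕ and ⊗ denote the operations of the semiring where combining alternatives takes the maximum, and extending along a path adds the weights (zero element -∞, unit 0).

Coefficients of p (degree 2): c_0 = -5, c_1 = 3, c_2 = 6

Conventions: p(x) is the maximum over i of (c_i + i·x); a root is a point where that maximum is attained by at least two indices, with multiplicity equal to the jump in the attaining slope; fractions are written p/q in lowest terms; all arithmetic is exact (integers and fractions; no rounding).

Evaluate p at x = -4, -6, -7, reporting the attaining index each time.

p(-4) = max(-5+0·(-4)=-5, 3+1·(-4)=-1, 6+2·(-4)=-2) = -1 (attained by i=1)
p(-6) = max(-5+0·(-6)=-5, 3+1·(-6)=-3, 6+2·(-6)=-6) = -3 (attained by i=1)
p(-7) = max(-5+0·(-7)=-5, 3+1·(-7)=-4, 6+2·(-7)=-8) = -4 (attained by i=1)
Answer: p(-4) = -1; p(-6) = -3; p(-7) = -4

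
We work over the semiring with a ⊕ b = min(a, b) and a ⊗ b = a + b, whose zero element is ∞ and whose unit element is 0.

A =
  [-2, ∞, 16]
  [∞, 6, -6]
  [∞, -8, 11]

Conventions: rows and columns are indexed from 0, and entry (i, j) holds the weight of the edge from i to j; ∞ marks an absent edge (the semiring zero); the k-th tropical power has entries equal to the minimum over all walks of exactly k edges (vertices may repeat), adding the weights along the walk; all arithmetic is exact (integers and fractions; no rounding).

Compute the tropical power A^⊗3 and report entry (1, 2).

A^⊗2:
  [-4, 8, 14]
  [∞, -14, 0]
  [∞, -2, -14]
A^⊗3:
  [-6, 6, 2]
  [∞, -8, -20]
  [∞, -22, -8]
Key observation: the optimum is the walk 1->2->1->2, with weight (-6) + (-8) + (-6) = -20.
Optimal value attained by: walk 1->2->1->2.
Answer: (A^⊗3)[1][2] = -20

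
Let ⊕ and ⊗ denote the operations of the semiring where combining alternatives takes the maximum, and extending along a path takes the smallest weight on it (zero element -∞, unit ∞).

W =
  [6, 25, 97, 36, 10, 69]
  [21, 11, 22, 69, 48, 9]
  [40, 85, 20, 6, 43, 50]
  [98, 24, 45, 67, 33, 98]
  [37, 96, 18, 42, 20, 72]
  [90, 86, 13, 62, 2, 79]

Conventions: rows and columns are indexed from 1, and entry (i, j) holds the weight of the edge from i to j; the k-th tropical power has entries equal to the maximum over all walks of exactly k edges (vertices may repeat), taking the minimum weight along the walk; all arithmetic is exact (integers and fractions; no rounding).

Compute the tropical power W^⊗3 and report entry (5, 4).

W^⊗2:
  [69, 85, 36, 62, 43, 69]
  [69, 48, 45, 67, 33, 69]
  [50, 50, 40, 69, 48, 50]
  [90, 86, 97, 67, 43, 79]
  [72, 72, 42, 69, 48, 72]
  [79, 79, 90, 69, 48, 79]
W^⊗3:
  [69, 69, 69, 69, 48, 69]
  [69, 69, 69, 67, 48, 69]
  [69, 50, 50, 67, 48, 69]
  [79, 85, 90, 69, 48, 79]
  [72, 72, 72, 69, 48, 72]
  [79, 85, 79, 69, 48, 79]
Key observation: the optimum is the walk 5->6->2->4, with weight 72 min 86 min 69 = 69.
Optimal value attained by: walk 5->6->2->4.
Answer: (W^⊗3)[5][4] = 69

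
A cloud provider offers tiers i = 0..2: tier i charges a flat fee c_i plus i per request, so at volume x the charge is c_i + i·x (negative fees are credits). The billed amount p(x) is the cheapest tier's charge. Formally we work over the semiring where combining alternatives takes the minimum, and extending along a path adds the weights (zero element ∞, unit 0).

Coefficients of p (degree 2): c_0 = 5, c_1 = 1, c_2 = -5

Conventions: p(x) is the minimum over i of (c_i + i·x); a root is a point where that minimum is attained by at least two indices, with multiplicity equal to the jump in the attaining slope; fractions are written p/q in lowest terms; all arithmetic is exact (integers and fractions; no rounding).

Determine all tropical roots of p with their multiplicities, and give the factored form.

hull edge (i=0, c=5) to (i=2, c=-5): slope -5, span 2
Factored form: p(x) = -5 ⊗ (x ⊕ 5) ⊗ (x ⊕ 5)
Answer: roots = 5 (mult 2)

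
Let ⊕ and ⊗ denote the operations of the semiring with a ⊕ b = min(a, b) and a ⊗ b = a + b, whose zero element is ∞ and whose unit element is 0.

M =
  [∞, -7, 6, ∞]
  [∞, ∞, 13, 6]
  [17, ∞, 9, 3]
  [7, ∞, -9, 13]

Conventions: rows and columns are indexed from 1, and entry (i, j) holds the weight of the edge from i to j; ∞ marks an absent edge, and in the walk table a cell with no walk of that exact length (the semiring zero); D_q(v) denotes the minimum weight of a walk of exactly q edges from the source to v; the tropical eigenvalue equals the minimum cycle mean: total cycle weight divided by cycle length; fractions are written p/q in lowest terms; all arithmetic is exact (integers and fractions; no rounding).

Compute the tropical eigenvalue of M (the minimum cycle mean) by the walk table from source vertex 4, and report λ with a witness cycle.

q=0: [∞, ∞, ∞, 0]
q=1: [7, ∞, -9, 13]
q=2: [8, 0, 0, -6]
q=3: [1, 1, -15, 3]
q=4: [2, -6, -6, -12]
Optimal cycle mean attained by: cycle 3->4->3, total 3 + (-9), length 2.
Answer: λ = -3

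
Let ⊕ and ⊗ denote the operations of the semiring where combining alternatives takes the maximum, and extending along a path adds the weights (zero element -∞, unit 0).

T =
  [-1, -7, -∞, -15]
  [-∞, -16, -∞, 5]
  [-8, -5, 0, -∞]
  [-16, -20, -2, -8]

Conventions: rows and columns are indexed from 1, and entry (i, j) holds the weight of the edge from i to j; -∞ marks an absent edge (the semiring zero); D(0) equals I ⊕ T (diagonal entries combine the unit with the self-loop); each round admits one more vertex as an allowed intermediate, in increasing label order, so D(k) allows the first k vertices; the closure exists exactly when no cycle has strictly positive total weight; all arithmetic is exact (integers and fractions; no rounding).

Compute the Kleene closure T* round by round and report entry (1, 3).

D(0):
  [0, -7, -∞, -15]
  [-∞, 0, -∞, 5]
  [-8, -5, 0, -∞]
  [-16, -20, -2, 0]
D(1):
  [0, -7, -∞, -15]
  [-∞, 0, -∞, 5]
  [-8, -5, 0, -23]
  [-16, -20, -2, 0]
D(2):
  [0, -7, -∞, -2]
  [-∞, 0, -∞, 5]
  [-8, -5, 0, 0]
  [-16, -20, -2, 0]
D(3):
  [0, -7, -∞, -2]
  [-∞, 0, -∞, 5]
  [-8, -5, 0, 0]
  [-10, -7, -2, 0]
D(4):
  [0, -7, -4, -2]
  [-5, 0, 3, 5]
  [-8, -5, 0, 0]
  [-10, -7, -2, 0]
Answer: T*[1][3] = -4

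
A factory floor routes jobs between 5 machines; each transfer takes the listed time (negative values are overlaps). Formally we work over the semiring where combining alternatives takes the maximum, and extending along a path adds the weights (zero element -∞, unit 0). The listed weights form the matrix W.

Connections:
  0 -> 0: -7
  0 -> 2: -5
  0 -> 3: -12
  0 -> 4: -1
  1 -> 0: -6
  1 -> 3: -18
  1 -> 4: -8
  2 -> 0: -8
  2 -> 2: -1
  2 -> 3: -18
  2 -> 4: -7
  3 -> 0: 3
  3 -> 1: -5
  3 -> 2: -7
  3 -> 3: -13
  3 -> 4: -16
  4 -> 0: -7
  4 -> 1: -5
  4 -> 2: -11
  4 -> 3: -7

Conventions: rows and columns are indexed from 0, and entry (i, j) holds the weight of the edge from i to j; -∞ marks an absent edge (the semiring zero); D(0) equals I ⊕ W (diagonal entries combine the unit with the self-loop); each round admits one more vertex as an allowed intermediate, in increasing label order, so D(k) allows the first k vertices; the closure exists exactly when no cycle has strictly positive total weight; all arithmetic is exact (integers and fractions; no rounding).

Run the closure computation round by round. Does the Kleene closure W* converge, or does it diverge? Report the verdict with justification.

D(0):
  [0, -∞, -5, -12, -1]
  [-6, 0, -∞, -18, -8]
  [-8, -∞, 0, -18, -7]
  [3, -5, -7, 0, -16]
  [-7, -5, -11, -7, 0]
D(1):
  [0, -∞, -5, -12, -1]
  [-6, 0, -11, -18, -7]
  [-8, -∞, 0, -18, -7]
  [3, -5, -2, 0, 2]
  [-7, -5, -11, -7, 0]
D(2):
  [0, -∞, -5, -12, -1]
  [-6, 0, -11, -18, -7]
  [-8, -∞, 0, -18, -7]
  [3, -5, -2, 0, 2]
  [-7, -5, -11, -7, 0]
D(3):
  [0, -∞, -5, -12, -1]
  [-6, 0, -11, -18, -7]
  [-8, -∞, 0, -18, -7]
  [3, -5, -2, 0, 2]
  [-7, -5, -11, -7, 0]
D(4):
  [0, -17, -5, -12, -1]
  [-6, 0, -11, -18, -7]
  [-8, -23, 0, -18, -7]
  [3, -5, -2, 0, 2]
  [-4, -5, -9, -7, 0]
D(5):
  [0, -6, -5, -8, -1]
  [-6, 0, -11, -14, -7]
  [-8, -12, 0, -14, -7]
  [3, -3, -2, 0, 2]
  [-4, -5, -9, -7, 0]
Key observation: every diagonal entry stays at the unit through all rounds, so no improving cycle exists.
Answer: CONVERGES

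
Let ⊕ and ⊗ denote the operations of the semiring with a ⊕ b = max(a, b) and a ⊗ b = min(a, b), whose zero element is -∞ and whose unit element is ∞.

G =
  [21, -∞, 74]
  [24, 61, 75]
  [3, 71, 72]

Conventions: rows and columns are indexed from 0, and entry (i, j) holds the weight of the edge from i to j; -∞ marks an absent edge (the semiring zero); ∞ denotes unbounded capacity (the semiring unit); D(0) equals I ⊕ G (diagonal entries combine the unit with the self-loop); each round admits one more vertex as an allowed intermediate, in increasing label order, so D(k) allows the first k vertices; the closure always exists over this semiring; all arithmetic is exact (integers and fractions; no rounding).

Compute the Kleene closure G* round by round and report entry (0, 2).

D(0):
  [∞, -∞, 74]
  [24, ∞, 75]
  [3, 71, ∞]
D(1):
  [∞, -∞, 74]
  [24, ∞, 75]
  [3, 71, ∞]
D(2):
  [∞, -∞, 74]
  [24, ∞, 75]
  [24, 71, ∞]
D(3):
  [∞, 71, 74]
  [24, ∞, 75]
  [24, 71, ∞]
Answer: G*[0][2] = 74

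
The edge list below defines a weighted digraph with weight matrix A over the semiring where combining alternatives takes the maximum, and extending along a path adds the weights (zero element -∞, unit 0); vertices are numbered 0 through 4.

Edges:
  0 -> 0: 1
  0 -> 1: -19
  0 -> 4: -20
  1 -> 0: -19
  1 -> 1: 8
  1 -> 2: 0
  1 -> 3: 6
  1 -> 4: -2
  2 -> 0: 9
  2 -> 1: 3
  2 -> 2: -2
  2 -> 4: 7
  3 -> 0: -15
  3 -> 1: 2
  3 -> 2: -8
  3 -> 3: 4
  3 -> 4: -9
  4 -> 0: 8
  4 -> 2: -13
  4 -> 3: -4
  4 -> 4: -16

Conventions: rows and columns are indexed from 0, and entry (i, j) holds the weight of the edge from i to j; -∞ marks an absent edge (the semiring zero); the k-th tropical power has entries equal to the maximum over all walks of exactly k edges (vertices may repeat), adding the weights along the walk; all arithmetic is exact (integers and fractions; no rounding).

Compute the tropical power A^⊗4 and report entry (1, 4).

A^⊗2:
  [2, -11, -19, -13, -19]
  [9, 16, 8, 14, 7]
  [15, 11, 3, 9, 5]
  [1, 10, 2, 8, 0]
  [9, -2, -12, 0, -6]
A^⊗3:
  [3, -3, -11, -5, -12]
  [17, 24, 16, 22, 15]
  [16, 19, 11, 17, 10]
  [11, 18, 10, 16, 9]
  [10, 6, -2, 4, -4]
A^⊗4:
  [4, 5, -3, 3, -4]
  [25, 32, 24, 30, 23]
  [20, 27, 19, 25, 18]
  [19, 26, 18, 24, 17]
  [11, 14, 6, 12, 5]
Key observation: the optimum is the walk 1->1->1->2->4, with weight 8 + 8 + 0 + 7 = 23.
Optimal value attained by: walk 1->1->1->2->4.
Answer: (A^⊗4)[1][4] = 23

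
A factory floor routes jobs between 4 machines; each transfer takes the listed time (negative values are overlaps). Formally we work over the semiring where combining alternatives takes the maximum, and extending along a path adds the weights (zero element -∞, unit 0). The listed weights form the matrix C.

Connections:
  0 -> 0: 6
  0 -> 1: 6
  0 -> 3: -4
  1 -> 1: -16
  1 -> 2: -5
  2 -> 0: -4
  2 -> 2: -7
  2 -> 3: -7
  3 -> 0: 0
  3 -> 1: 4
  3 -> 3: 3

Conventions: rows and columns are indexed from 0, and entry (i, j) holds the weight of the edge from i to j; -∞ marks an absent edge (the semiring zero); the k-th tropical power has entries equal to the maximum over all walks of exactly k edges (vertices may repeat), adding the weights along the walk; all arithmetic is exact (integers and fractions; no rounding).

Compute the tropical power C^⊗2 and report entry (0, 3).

C^⊗2:
  [12, 12, 1, 2]
  [-9, -32, -12, -12]
  [2, 2, -14, -4]
  [6, 7, -1, 6]
Key observation: the optimum is the walk 0->0->3, with weight 6 + (-4) = 2.
Optimal value attained by: walk 0->0->3.
Answer: (C^⊗2)[0][3] = 2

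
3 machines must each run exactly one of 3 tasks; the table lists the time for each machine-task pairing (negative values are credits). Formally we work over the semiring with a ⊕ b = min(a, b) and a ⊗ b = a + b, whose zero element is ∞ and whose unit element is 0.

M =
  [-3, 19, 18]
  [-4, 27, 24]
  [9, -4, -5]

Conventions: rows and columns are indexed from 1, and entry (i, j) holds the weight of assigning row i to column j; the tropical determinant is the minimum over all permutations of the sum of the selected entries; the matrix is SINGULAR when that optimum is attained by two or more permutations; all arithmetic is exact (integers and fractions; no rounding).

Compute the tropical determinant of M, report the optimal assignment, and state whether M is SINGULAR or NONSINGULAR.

σ = (1, 2, 3): (-3) + 27 + (-5) = 19
σ = (1, 3, 2): (-3) + 24 + (-4) = 17
σ = (2, 1, 3): 19 + (-4) + (-5) = 10
σ = (2, 3, 1): 19 + 24 + 9 = 52
σ = (3, 1, 2): 18 + (-4) + (-4) = 10
σ = (3, 2, 1): 18 + 27 + 9 = 54
Optimal value attained by: σ = (2, 1, 3).
Answer: det⊕(M) = 10; verdict: SINGULAR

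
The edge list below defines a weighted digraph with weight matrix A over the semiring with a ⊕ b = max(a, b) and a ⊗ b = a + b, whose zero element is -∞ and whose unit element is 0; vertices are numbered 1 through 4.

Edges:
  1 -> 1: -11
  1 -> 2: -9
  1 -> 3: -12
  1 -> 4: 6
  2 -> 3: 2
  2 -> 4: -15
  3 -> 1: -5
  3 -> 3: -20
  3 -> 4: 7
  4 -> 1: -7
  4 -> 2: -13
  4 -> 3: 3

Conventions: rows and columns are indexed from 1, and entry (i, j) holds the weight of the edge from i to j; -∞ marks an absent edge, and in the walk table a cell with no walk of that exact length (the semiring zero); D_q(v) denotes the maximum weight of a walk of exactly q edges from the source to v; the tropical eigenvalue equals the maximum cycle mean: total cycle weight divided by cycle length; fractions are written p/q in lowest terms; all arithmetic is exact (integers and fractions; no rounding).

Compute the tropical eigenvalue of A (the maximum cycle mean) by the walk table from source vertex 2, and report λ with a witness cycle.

q=0: [-∞, 0, -∞, -∞]
q=1: [-∞, -∞, 2, -15]
q=2: [-3, -28, -12, 9]
q=3: [2, -4, 12, 3]
q=4: [7, -7, 6, 19]
Optimal cycle mean attained by: cycle 3->4->3, total 7 + 3, length 2.
Answer: λ = 5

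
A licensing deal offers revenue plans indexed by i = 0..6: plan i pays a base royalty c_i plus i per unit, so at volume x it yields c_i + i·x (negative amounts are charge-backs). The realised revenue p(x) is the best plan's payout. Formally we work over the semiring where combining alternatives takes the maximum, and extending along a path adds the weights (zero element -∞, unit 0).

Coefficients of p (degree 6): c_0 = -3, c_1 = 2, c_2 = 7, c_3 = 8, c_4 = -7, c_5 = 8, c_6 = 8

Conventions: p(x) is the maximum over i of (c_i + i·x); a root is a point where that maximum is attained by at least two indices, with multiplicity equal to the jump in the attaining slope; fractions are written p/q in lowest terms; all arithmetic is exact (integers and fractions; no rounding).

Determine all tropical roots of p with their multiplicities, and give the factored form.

hull edge (i=0, c=-3) to (i=2, c=7): slope 5, span 2
hull edge (i=2, c=7) to (i=3, c=8): slope 1, span 1
hull edge (i=3, c=8) to (i=6, c=8): slope 0, span 3
Factored form: p(x) = 8 ⊗ (x ⊕ (-5)) ⊗ (x ⊕ (-5)) ⊗ (x ⊕ (-1)) ⊗ (x ⊕ 0) ⊗ (x ⊕ 0) ⊗ (x ⊕ 0)
Answer: roots = -5 (mult 2), -1 (mult 1), 0 (mult 3)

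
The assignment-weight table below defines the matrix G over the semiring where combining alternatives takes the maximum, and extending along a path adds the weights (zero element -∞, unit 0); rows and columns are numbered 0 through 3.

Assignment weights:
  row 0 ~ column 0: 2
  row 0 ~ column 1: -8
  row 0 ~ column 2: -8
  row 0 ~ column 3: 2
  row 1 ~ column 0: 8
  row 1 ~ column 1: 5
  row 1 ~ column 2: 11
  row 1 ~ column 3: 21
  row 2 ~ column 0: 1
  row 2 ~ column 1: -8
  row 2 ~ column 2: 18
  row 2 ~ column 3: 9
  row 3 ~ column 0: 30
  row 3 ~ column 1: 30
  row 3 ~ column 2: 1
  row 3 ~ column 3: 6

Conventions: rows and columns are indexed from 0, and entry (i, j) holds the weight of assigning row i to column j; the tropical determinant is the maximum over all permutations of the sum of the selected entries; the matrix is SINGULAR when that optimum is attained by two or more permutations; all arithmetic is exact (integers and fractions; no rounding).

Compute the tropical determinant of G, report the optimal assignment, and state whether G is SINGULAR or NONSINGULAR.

σ = (0, 1, 2, 3): 2 + 5 + 18 + 6 = 31
σ = (0, 1, 3, 2): 2 + 5 + 9 + 1 = 17
σ = (0, 2, 1, 3): 2 + 11 + (-8) + 6 = 11
σ = (0, 2, 3, 1): 2 + 11 + 9 + 30 = 52
σ = (0, 3, 1, 2): 2 + 21 + (-8) + 1 = 16
σ = (0, 3, 2, 1): 2 + 21 + 18 + 30 = 71
σ = (1, 0, 2, 3): (-8) + 8 + 18 + 6 = 24
σ = (1, 0, 3, 2): (-8) + 8 + 9 + 1 = 10
σ = (1, 2, 0, 3): (-8) + 11 + 1 + 6 = 10
σ = (1, 2, 3, 0): (-8) + 11 + 9 + 30 = 42
σ = (1, 3, 0, 2): (-8) + 21 + 1 + 1 = 15
σ = (1, 3, 2, 0): (-8) + 21 + 18 + 30 = 61
σ = (2, 0, 1, 3): (-8) + 8 + (-8) + 6 = -2
σ = (2, 0, 3, 1): (-8) + 8 + 9 + 30 = 39
σ = (2, 1, 0, 3): (-8) + 5 + 1 + 6 = 4
σ = (2, 1, 3, 0): (-8) + 5 + 9 + 30 = 36
σ = (2, 3, 0, 1): (-8) + 21 + 1 + 30 = 44
σ = (2, 3, 1, 0): (-8) + 21 + (-8) + 30 = 35
σ = (3, 0, 1, 2): 2 + 8 + (-8) + 1 = 3
σ = (3, 0, 2, 1): 2 + 8 + 18 + 30 = 58
σ = (3, 1, 0, 2): 2 + 5 + 1 + 1 = 9
σ = (3, 1, 2, 0): 2 + 5 + 18 + 30 = 55
σ = (3, 2, 0, 1): 2 + 11 + 1 + 30 = 44
σ = (3, 2, 1, 0): 2 + 11 + (-8) + 30 = 35
Optimal value attained by: σ = (0, 3, 2, 1).
Answer: det⊕(G) = 71; verdict: NONSINGULAR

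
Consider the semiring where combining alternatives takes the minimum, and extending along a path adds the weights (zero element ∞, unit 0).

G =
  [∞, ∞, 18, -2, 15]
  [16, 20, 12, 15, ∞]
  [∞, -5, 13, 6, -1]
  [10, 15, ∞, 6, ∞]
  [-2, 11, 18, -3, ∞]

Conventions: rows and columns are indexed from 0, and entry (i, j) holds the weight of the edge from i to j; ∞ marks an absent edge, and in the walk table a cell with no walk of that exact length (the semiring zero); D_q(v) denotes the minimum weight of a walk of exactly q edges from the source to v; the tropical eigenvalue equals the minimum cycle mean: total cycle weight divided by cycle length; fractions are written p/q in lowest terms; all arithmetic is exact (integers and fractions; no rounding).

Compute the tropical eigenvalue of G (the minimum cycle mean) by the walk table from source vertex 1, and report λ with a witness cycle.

q=0: [∞, 0, ∞, ∞, ∞]
q=1: [16, 20, 12, 15, ∞]
q=2: [25, 7, 25, 14, 11]
q=3: [9, 20, 19, 8, 24]
q=4: [18, 14, 27, 7, 18]
q=5: [16, 22, 26, 13, 26]
Optimal cycle mean attained by: cycle 1->2->1, total 12 + (-5), length 2.
Answer: λ = 7/2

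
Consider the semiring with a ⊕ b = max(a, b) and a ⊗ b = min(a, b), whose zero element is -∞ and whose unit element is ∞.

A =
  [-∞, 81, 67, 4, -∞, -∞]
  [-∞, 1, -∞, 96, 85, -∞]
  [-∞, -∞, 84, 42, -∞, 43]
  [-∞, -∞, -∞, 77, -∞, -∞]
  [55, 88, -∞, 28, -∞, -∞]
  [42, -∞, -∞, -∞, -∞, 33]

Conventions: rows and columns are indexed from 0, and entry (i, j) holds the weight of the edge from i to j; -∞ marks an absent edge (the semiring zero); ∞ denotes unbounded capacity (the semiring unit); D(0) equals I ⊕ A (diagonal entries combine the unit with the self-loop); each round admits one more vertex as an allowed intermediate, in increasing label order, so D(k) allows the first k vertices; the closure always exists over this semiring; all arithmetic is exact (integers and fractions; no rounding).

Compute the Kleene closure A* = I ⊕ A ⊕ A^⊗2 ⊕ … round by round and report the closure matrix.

D(0):
  [∞, 81, 67, 4, -∞, -∞]
  [-∞, ∞, -∞, 96, 85, -∞]
  [-∞, -∞, ∞, 42, -∞, 43]
  [-∞, -∞, -∞, ∞, -∞, -∞]
  [55, 88, -∞, 28, ∞, -∞]
  [42, -∞, -∞, -∞, -∞, ∞]
D(1):
  [∞, 81, 67, 4, -∞, -∞]
  [-∞, ∞, -∞, 96, 85, -∞]
  [-∞, -∞, ∞, 42, -∞, 43]
  [-∞, -∞, -∞, ∞, -∞, -∞]
  [55, 88, 55, 28, ∞, -∞]
  [42, 42, 42, 4, -∞, ∞]
D(2):
  [∞, 81, 67, 81, 81, -∞]
  [-∞, ∞, -∞, 96, 85, -∞]
  [-∞, -∞, ∞, 42, -∞, 43]
  [-∞, -∞, -∞, ∞, -∞, -∞]
  [55, 88, 55, 88, ∞, -∞]
  [42, 42, 42, 42, 42, ∞]
D(3):
  [∞, 81, 67, 81, 81, 43]
  [-∞, ∞, -∞, 96, 85, -∞]
  [-∞, -∞, ∞, 42, -∞, 43]
  [-∞, -∞, -∞, ∞, -∞, -∞]
  [55, 88, 55, 88, ∞, 43]
  [42, 42, 42, 42, 42, ∞]
D(4):
  [∞, 81, 67, 81, 81, 43]
  [-∞, ∞, -∞, 96, 85, -∞]
  [-∞, -∞, ∞, 42, -∞, 43]
  [-∞, -∞, -∞, ∞, -∞, -∞]
  [55, 88, 55, 88, ∞, 43]
  [42, 42, 42, 42, 42, ∞]
D(5):
  [∞, 81, 67, 81, 81, 43]
  [55, ∞, 55, 96, 85, 43]
  [-∞, -∞, ∞, 42, -∞, 43]
  [-∞, -∞, -∞, ∞, -∞, -∞]
  [55, 88, 55, 88, ∞, 43]
  [42, 42, 42, 42, 42, ∞]
D(6):
  [∞, 81, 67, 81, 81, 43]
  [55, ∞, 55, 96, 85, 43]
  [42, 42, ∞, 42, 42, 43]
  [-∞, -∞, -∞, ∞, -∞, -∞]
  [55, 88, 55, 88, ∞, 43]
  [42, 42, 42, 42, 42, ∞]
Answer: A* = [[∞, 81, 67, 81, 81, 43], [55, ∞, 55, 96, 85, 43], [42, 42, ∞, 42, 42, 43], [-∞, -∞, -∞, ∞, -∞, -∞], [55, 88, 55, 88, ∞, 43], [42, 42, 42, 42, 42, ∞]]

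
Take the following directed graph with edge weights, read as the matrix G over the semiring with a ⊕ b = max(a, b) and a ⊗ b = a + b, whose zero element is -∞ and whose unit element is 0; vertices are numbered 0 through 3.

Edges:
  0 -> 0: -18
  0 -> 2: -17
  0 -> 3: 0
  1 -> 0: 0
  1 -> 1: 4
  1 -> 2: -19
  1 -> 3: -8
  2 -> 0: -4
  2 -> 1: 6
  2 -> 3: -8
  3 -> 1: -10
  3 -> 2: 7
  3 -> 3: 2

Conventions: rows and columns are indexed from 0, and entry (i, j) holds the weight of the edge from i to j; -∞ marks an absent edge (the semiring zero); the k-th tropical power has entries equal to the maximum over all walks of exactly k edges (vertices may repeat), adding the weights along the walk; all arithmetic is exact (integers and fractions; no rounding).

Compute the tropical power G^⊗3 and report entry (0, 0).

G^⊗2:
  [-21, -10, 7, 2]
  [4, 8, -1, 0]
  [6, 10, -1, -2]
  [3, 13, 9, 4]
G^⊗3:
  [3, 13, 9, 4]
  [8, 12, 7, 4]
  [10, 14, 5, 6]
  [13, 17, 11, 6]
Key observation: the optimum is the walk 0->3->2->0, with weight 0 + 7 + (-4) = 3.
Optimal value attained by: walk 0->3->2->0.
Answer: (G^⊗3)[0][0] = 3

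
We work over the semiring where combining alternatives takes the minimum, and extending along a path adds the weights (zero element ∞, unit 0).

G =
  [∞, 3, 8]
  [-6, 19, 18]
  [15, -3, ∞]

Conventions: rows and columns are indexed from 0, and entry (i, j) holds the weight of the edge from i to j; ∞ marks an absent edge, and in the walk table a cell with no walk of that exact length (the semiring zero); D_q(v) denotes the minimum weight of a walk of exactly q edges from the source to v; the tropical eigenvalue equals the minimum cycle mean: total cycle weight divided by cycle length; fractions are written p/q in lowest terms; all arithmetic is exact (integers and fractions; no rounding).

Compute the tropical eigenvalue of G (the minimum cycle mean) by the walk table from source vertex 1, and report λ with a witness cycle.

q=0: [∞, 0, ∞]
q=1: [-6, 19, 18]
q=2: [13, -3, 2]
q=3: [-9, -1, 15]
Optimal cycle mean attained by: cycle 0->1->0, total 3 + (-6), length 2.
Answer: λ = -3/2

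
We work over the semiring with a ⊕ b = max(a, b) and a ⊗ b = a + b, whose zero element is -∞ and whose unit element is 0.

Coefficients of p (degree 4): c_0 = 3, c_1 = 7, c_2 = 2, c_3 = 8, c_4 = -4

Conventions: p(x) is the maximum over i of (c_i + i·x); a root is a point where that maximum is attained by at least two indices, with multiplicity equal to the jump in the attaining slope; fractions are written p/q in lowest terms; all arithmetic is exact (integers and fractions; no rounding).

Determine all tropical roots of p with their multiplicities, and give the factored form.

hull edge (i=0, c=3) to (i=1, c=7): slope 4, span 1
hull edge (i=1, c=7) to (i=3, c=8): slope 1/2, span 2
hull edge (i=3, c=8) to (i=4, c=-4): slope -12, span 1
Factored form: p(x) = -4 ⊗ (x ⊕ (-4)) ⊗ (x ⊕ (-1/2)) ⊗ (x ⊕ (-1/2)) ⊗ (x ⊕ 12)
Answer: roots = -4 (mult 1), -1/2 (mult 2), 12 (mult 1)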